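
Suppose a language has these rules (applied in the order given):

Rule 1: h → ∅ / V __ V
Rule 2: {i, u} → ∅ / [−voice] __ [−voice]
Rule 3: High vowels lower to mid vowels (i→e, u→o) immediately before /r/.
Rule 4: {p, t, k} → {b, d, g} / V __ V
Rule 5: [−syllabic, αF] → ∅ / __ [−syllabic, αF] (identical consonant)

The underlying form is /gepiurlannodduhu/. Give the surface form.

gebiorlanoduu

Rule 1 (intervocalic h-deletion): /h/ occurs between vowels /u/ and /u/, so it deletes. /gepiurlannodduhu/ → gepiurlannodduu.
Rule 2 (high vowel syncope): no segment meets the environment; /gepiurlannodduu/ is unchanged.
Rule 3 (pre-rhotic lowering): /u/ is a high vowel immediately before /r/, so it lowers to [o]. /gepiurlannodduu/ → gepiorlannodduu.
Rule 4 (intervocalic voicing): /p/ is a voiceless stop between vowels /e/ and /i/, so it voices to [b]. /gepiorlannodduu/ → gebiorlannodduu.
Rule 5 (degemination): /nn/ is a geminate; the first /n/ deletes. /dd/ is a geminate; the first /d/ deletes. /gebiorlannodduu/ → gebiorlanoduu.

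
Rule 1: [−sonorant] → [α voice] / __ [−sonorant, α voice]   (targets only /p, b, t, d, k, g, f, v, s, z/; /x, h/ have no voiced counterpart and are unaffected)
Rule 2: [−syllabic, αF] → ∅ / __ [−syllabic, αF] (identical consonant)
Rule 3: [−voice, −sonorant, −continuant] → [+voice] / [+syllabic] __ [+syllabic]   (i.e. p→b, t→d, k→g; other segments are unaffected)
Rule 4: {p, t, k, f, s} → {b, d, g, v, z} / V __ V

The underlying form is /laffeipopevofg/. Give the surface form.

Rule 1 (regressive voicing assimilation): /f/ precedes the voiced obstruent /g/, so it voices to [v] by assimilation. /laffeipopevofg/ → laffeipopevovg.
Rule 2 (degemination): /ff/ is a geminate; the first /f/ deletes. /laffeipopevovg/ → lafeipopevovg.
Rule 3 (intervocalic voicing): /p/ is a voiceless stop between vowels /i/ and /o/, so it voices to [b]. /p/ is a voiceless stop between vowels /o/ and /e/, so it voices to [b]. /lafeipopevovg/ → lafeibobevovg.
Rule 4 (intervocalic voicing): /f/ is a voiceless obstruent between vowels /a/ and /e/, so it voices to [v]. /lafeibobevovg/ → laveibobevovg.

laveibobevovg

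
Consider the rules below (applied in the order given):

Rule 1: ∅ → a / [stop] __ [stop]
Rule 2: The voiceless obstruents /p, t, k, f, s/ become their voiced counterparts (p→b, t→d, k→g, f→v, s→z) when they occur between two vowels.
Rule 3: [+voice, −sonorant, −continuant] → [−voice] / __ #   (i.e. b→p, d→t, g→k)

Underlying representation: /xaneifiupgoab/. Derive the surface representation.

xaneiviubagoap

Rule 1 (stop-cluster a-epenthesis): /p/ and /g/ form a stop–stop cluster, so [a] is inserted between them. /xaneifiupgoab/ → xaneifiupagoab.
Rule 2 (intervocalic voicing): /f/ is a voiceless obstruent between vowels /i/ and /i/, so it voices to [v]. /p/ is a voiceless obstruent between vowels /u/ and /a/, so it voices to [b]. /xaneifiupagoab/ → xaneiviubagoab.
Rule 3 (final devoicing): /b/ is a voiced stop in word-final position, so it devoices to [p]. /xaneiviubagoab/ → xaneiviubagoap.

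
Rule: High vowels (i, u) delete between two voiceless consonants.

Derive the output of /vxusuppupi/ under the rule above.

vxspppi

/u/ is a high vowel flanked by voiceless consonants /x/ and /s/, so it deletes.
/u/ is a high vowel flanked by voiceless consonants /s/ and /p/, so it deletes.
/u/ is a high vowel flanked by voiceless consonants /p/ and /p/, so it deletes.
Surface form: [vxspppi].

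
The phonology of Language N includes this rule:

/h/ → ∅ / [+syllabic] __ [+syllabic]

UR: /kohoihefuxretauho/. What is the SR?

kooiefuxretauo

/h/ occurs between vowels /o/ and /o/, so it deletes.
/h/ occurs between vowels /i/ and /e/, so it deletes.
/h/ occurs between vowels /u/ and /o/, so it deletes.
Surface form: [kooiefuxretauo].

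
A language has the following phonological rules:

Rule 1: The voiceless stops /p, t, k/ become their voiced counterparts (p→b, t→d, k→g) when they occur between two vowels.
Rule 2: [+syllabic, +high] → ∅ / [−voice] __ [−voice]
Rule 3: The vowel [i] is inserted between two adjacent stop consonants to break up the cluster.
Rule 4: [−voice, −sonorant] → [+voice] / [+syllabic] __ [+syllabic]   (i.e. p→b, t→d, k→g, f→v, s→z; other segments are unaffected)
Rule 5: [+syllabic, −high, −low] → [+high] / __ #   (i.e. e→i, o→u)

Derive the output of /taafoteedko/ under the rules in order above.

taavodeedigu

Rule 1 (intervocalic voicing): /t/ is a voiceless stop between vowels /o/ and /e/, so it voices to [d]. /taafoteedko/ → taafodeedko.
Rule 2 (high vowel syncope): no segment meets the environment; /taafodeedko/ is unchanged.
Rule 3 (stop-cluster i-epenthesis): /d/ and /k/ form a stop–stop cluster, so [i] is inserted between them. /taafodeedko/ → taafodeediko.
Rule 4 (intervocalic voicing): /f/ is a voiceless obstruent between vowels /a/ and /o/, so it voices to [v]. /k/ is a voiceless obstruent between vowels /i/ and /o/, so it voices to [g]. /taafodeediko/ → taavodeedigo.
Rule 5 (final vowel raising): /o/ is a mid vowel in word-final position, so it raises to [u]. /taavodeedigo/ → taavodeedigu.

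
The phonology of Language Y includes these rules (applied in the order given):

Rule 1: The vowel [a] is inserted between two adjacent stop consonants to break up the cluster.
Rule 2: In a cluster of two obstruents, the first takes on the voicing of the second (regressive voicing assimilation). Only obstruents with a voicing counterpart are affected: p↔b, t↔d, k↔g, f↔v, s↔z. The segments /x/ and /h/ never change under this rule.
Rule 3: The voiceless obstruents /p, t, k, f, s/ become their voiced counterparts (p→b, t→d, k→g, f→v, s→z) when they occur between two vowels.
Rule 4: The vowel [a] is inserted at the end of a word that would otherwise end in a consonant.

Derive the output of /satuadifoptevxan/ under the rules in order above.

saduadivobadefxana

Rule 1 (stop-cluster a-epenthesis): /p/ and /t/ form a stop–stop cluster, so [a] is inserted between them. /satuadifoptevxan/ → satuadifopatevxan.
Rule 2 (regressive voicing assimilation): /v/ precedes the voiceless obstruent /x/, so it devoices to [f] by assimilation. /satuadifopatevxan/ → satuadifopatefxan.
Rule 3 (intervocalic voicing): /t/ is a voiceless obstruent between vowels /a/ and /u/, so it voices to [d]. /f/ is a voiceless obstruent between vowels /i/ and /o/, so it voices to [v]. /p/ is a voiceless obstruent between vowels /o/ and /a/, so it voices to [b]. /t/ is a voiceless obstruent between vowels /a/ and /e/, so it voices to [d]. /satuadifopatefxan/ → saduadivobadefxan.
Rule 4 (final a-epenthesis): the form ends in the consonant /n/, so [a] is inserted word-finally. /saduadivobadefxan/ → saduadivobadefxana.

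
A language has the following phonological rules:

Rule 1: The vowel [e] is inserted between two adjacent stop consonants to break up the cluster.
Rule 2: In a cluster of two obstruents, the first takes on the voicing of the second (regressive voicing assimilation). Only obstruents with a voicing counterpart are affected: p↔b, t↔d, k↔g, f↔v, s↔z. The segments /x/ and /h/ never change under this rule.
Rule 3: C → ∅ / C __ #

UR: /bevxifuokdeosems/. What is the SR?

Rule 1 (stop-cluster e-epenthesis): /k/ and /d/ form a stop–stop cluster, so [e] is inserted between them. /bevxifuokdeosems/ → bevxifuokedeosems.
Rule 2 (regressive voicing assimilation): /v/ precedes the voiceless obstruent /x/, so it devoices to [f] by assimilation. /bevxifuokedeosems/ → befxifuokedeosems.
Rule 3 (final cluster simplification): /s/ is the second consonant of a word-final cluster /ms/, so it deletes. /befxifuokedeosems/ → befxifuokedeosem.

befxifuokedeosem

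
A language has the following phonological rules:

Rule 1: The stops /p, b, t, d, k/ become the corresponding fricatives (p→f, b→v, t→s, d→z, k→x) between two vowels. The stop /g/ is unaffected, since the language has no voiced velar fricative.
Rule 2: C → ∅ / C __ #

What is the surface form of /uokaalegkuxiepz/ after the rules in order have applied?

Rule 1 (intervocalic spirantization): /k/ is a stop between vowels /o/ and /a/, so it spirantizes to the fricative [x]. /uokaalegkuxiepz/ → uoxaalegkuxiepz.
Rule 2 (final cluster simplification): /z/ is the second consonant of a word-final cluster /pz/, so it deletes. /uoxaalegkuxiepz/ → uoxaalegkuxiep.

uoxaalegkuxiep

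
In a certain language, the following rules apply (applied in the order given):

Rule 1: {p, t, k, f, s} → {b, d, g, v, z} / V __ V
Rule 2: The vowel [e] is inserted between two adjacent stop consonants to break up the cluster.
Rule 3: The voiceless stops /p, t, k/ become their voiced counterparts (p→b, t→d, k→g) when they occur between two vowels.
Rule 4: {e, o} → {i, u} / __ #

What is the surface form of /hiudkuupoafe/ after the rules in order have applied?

Rule 1 (intervocalic voicing): /p/ is a voiceless obstruent between vowels /u/ and /o/, so it voices to [b]. /f/ is a voiceless obstruent between vowels /a/ and /e/, so it voices to [v]. /hiudkuupoafe/ → hiudkuuboave.
Rule 2 (stop-cluster e-epenthesis): /d/ and /k/ form a stop–stop cluster, so [e] is inserted between them. /hiudkuuboave/ → hiudekuuboave.
Rule 3 (intervocalic voicing): /k/ is a voiceless stop between vowels /e/ and /u/, so it voices to [g]. /hiudekuuboave/ → hiudeguuboave.
Rule 4 (final vowel raising): /e/ is a mid vowel in word-final position, so it raises to [i]. /hiudeguuboave/ → hiudeguuboavi.

hiudeguuboavi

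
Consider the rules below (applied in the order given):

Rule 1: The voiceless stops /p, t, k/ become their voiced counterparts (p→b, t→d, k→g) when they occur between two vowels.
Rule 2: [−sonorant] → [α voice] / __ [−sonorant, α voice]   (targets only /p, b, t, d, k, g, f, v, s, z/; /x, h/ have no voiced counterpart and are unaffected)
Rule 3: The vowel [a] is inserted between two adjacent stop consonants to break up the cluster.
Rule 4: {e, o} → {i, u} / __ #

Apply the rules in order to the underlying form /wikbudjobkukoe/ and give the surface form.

wigabudjopakugoi

Rule 1 (intervocalic voicing): /k/ is a voiceless stop between vowels /u/ and /o/, so it voices to [g]. /wikbudjobkukoe/ → wikbudjobkugoe.
Rule 2 (regressive voicing assimilation): /k/ precedes the voiced obstruent /b/, so it voices to [g] by assimilation. /b/ precedes the voiceless obstruent /k/, so it devoices to [p] by assimilation. /wikbudjobkugoe/ → wigbudjopkugoe.
Rule 3 (stop-cluster a-epenthesis): /g/ and /b/ form a stop–stop cluster, so [a] is inserted between them. /p/ and /k/ form a stop–stop cluster, so [a] is inserted between them. /wigbudjopkugoe/ → wigabudjopakugoe.
Rule 4 (final vowel raising): /e/ is a mid vowel in word-final position, so it raises to [i]. /wigabudjopakugoe/ → wigabudjopakugoi.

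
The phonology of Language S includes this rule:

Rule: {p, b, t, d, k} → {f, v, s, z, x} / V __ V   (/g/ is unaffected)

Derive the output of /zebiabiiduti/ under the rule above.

/b/ is a stop between vowels /e/ and /i/, so it spirantizes to the fricative [v].
/b/ is a stop between vowels /a/ and /i/, so it spirantizes to the fricative [v].
/d/ is a stop between vowels /i/ and /u/, so it spirantizes to the fricative [z].
/t/ is a stop between vowels /u/ and /i/, so it spirantizes to the fricative [s].
Surface form: [zeviaviizusi].

zeviaviizusi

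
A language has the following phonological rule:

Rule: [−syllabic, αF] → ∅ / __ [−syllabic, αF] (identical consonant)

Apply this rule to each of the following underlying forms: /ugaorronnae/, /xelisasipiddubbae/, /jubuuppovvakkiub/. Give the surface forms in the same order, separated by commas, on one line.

/ugaorronnae/: /rr/ is a geminate; the first /r/ deletes. /nn/ is a geminate; the first /n/ deletes. → [ugaoronae].
/xelisasipiddubbae/: /dd/ is a geminate; the first /d/ deletes. /bb/ is a geminate; the first /b/ deletes. → [xelisasipidubae].
/jubuuppovvakkiub/: /pp/ is a geminate; the first /p/ deletes. /vv/ is a geminate; the first /v/ deletes. /kk/ is a geminate; the first /k/ deletes. → [jubuupovakiub].

ugaoronae, xelisasipidubae, jubuupovakiub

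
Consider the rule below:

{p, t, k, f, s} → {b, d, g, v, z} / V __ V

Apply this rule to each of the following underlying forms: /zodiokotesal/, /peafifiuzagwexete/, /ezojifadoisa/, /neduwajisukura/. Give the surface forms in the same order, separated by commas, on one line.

/zodiokotesal/: /k/ is a voiceless obstruent between vowels /o/ and /o/, so it voices to [g]. /t/ is a voiceless obstruent between vowels /o/ and /e/, so it voices to [d]. /s/ is a voiceless obstruent between vowels /e/ and /a/, so it voices to [z]. → [zodiogodezal].
/peafifiuzagwexete/: /f/ is a voiceless obstruent between vowels /a/ and /i/, so it voices to [v]. /f/ is a voiceless obstruent between vowels /i/ and /i/, so it voices to [v]. /t/ is a voiceless obstruent between vowels /e/ and /e/, so it voices to [d]. → [peaviviuzagwexede].
/ezojifadoisa/: /f/ is a voiceless obstruent between vowels /i/ and /a/, so it voices to [v]. /s/ is a voiceless obstruent between vowels /i/ and /a/, so it voices to [z]. → [ezojivadoiza].
/neduwajisukura/: /s/ is a voiceless obstruent between vowels /i/ and /u/, so it voices to [z]. /k/ is a voiceless obstruent between vowels /u/ and /u/, so it voices to [g]. → [neduwajizugura].

zodiogodezal, peaviviuzagwexede, ezojivadoiza, neduwajizugura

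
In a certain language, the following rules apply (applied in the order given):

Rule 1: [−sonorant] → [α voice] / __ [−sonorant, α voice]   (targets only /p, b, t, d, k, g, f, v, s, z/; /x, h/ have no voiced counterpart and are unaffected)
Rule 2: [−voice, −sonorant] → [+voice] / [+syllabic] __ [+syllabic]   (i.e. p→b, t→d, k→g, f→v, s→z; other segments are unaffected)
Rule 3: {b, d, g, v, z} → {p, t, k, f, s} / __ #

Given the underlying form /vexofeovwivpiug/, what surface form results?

vexoveovwifpiuk

Rule 1 (regressive voicing assimilation): /v/ precedes the voiceless obstruent /p/, so it devoices to [f] by assimilation. /vexofeovwivpiug/ → vexofeovwifpiug.
Rule 2 (intervocalic voicing): /f/ is a voiceless obstruent between vowels /o/ and /e/, so it voices to [v]. /vexofeovwifpiug/ → vexoveovwifpiug.
Rule 3 (final devoicing): /g/ is a voiced obstruent in word-final position, so it devoices to [k]. /vexoveovwifpiug/ → vexoveovwifpiuk.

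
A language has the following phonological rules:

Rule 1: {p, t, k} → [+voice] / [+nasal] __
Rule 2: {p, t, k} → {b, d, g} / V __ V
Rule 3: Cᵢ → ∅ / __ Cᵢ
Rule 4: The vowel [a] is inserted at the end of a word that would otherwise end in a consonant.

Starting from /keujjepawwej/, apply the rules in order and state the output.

keujebaweja

Rule 1 (post-nasal voicing): no segment meets the environment; /keujjepawwej/ is unchanged.
Rule 2 (intervocalic voicing): /p/ is a voiceless stop between vowels /e/ and /a/, so it voices to [b]. /keujjepawwej/ → keujjebawwej.
Rule 3 (degemination): /jj/ is a geminate; the first /j/ deletes. /ww/ is a geminate; the first /w/ deletes. /keujjebawwej/ → keujebawej.
Rule 4 (final a-epenthesis): the form ends in the consonant /j/, so [a] is inserted word-finally. /keujebawej/ → keujebaweja.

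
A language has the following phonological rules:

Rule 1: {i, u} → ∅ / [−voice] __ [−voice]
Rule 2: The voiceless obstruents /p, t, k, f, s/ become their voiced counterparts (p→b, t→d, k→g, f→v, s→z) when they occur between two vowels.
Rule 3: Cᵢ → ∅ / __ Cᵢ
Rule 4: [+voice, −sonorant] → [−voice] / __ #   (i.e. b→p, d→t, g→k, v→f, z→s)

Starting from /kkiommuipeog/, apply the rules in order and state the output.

Rule 1 (high vowel syncope): no segment meets the environment; /kkiommuipeog/ is unchanged.
Rule 2 (intervocalic voicing): /p/ is a voiceless obstruent between vowels /i/ and /e/, so it voices to [b]. /kkiommuipeog/ → kkiommuibeog.
Rule 3 (degemination): /kk/ is a geminate; the first /k/ deletes. /mm/ is a geminate; the first /m/ deletes. /kkiommuibeog/ → kiomuibeog.
Rule 4 (final devoicing): /g/ is a voiced obstruent in word-final position, so it devoices to [k]. /kiomuibeog/ → kiomuibeok.

kiomuibeok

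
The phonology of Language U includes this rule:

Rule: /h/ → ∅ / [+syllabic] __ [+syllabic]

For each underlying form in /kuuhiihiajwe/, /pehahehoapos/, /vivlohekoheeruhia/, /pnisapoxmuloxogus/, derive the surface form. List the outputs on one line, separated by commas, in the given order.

/kuuhiihiajwe/: /h/ occurs between vowels /u/ and /i/, so it deletes. /h/ occurs between vowels /i/ and /i/, so it deletes. → [kuuiiiajwe].
/pehahehoapos/: /h/ occurs between vowels /e/ and /a/, so it deletes. /h/ occurs between vowels /a/ and /e/, so it deletes. /h/ occurs between vowels /e/ and /o/, so it deletes. → [peaeoapos].
/vivlohekoheeruhia/: /h/ occurs between vowels /o/ and /e/, so it deletes. /h/ occurs between vowels /o/ and /e/, so it deletes. /h/ occurs between vowels /u/ and /i/, so it deletes. → [vivloekoeeruia].
/pnisapoxmuloxogus/: the rule's environment is not met; surfaces unchanged as [pnisapoxmuloxogus].

kuuiiiajwe, peaeoapos, vivloekoeeruia, pnisapoxmuloxogus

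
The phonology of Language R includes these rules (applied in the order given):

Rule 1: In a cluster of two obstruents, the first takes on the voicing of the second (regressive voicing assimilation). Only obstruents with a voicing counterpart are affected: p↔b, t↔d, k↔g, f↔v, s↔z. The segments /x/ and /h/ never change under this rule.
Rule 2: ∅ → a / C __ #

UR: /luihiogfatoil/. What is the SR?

luihiokfatoila

Rule 1 (regressive voicing assimilation): /g/ precedes the voiceless obstruent /f/, so it devoices to [k] by assimilation. /luihiogfatoil/ → luihiokfatoil.
Rule 2 (final a-epenthesis): the form ends in the consonant /l/, so [a] is inserted word-finally. /luihiokfatoil/ → luihiokfatoila.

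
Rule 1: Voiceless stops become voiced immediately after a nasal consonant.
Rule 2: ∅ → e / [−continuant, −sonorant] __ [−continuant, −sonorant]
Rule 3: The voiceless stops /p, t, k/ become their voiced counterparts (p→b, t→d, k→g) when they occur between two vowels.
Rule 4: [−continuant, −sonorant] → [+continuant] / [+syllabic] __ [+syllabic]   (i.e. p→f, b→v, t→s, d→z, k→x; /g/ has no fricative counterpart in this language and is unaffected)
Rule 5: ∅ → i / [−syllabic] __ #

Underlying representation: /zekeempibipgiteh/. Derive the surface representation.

zegeembivivegizehi

Rule 1 (post-nasal voicing): /p/ is a voiceless stop immediately after the nasal /m/, so it voices to [b]. /zekeempibipgiteh/ → zekeembibipgiteh.
Rule 2 (stop-cluster e-epenthesis): /p/ and /g/ form a stop–stop cluster, so [e] is inserted between them. /zekeembibipgiteh/ → zekeembibipegiteh.
Rule 3 (intervocalic voicing): /k/ is a voiceless stop between vowels /e/ and /e/, so it voices to [g]. /p/ is a voiceless stop between vowels /i/ and /e/, so it voices to [b]. /t/ is a voiceless stop between vowels /i/ and /e/, so it voices to [d]. /zekeembibipegiteh/ → zegeembibibegideh.
Rule 4 (intervocalic spirantization): /b/ is a stop between vowels /i/ and /i/, so it spirantizes to the fricative [v]. /b/ is a stop between vowels /i/ and /e/, so it spirantizes to the fricative [v]. /d/ is a stop between vowels /i/ and /e/, so it spirantizes to the fricative [z]. /zegeembibibegideh/ → zegeembivivegizeh.
Rule 5 (final i-epenthesis): the form ends in the consonant /h/, so [i] is inserted word-finally. /zegeembivivegizeh/ → zegeembivivegizehi.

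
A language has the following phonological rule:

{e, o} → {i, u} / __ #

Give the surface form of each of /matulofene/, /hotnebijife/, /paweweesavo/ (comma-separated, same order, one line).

/matulofene/: /e/ is a mid vowel in word-final position, so it raises to [i]. → [matulofeni].
/hotnebijife/: /e/ is a mid vowel in word-final position, so it raises to [i]. → [hotnebijifi].
/paweweesavo/: /o/ is a mid vowel in word-final position, so it raises to [u]. → [paweweesavu].

matulofeni, hotnebijifi, paweweesavu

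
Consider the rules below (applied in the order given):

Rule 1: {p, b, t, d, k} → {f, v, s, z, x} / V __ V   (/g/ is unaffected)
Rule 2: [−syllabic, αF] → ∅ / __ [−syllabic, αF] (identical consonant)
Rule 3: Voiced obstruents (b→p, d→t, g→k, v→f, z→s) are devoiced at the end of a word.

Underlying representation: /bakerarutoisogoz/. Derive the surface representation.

Rule 1 (intervocalic spirantization): /k/ is a stop between vowels /a/ and /e/, so it spirantizes to the fricative [x]. /t/ is a stop between vowels /u/ and /o/, so it spirantizes to the fricative [s]. /bakerarutoisogoz/ → baxerarusoisogoz.
Rule 2 (degemination): no segment meets the environment; /baxerarusoisogoz/ is unchanged.
Rule 3 (final devoicing): /z/ is a voiced obstruent in word-final position, so it devoices to [s]. /baxerarusoisogoz/ → baxerarusoisogos.

baxerarusoisogos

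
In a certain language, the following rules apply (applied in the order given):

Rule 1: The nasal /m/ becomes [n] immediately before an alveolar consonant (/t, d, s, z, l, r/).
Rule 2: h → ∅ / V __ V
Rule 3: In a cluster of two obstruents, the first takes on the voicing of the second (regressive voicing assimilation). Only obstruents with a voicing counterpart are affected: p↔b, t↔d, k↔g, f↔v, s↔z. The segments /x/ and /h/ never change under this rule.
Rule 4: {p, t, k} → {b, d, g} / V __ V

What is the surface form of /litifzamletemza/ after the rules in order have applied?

lidivzanledenza

Rule 1 (nasal place assimilation): /m/ precedes the alveolar consonant /l/, so it assimilates in place to [n]. /m/ precedes the alveolar consonant /z/, so it assimilates in place to [n]. /litifzamletemza/ → litifzanletenza.
Rule 2 (intervocalic h-deletion): no segment meets the environment; /litifzanletenza/ is unchanged.
Rule 3 (regressive voicing assimilation): /f/ precedes the voiced obstruent /z/, so it voices to [v] by assimilation. /litifzanletenza/ → litivzanletenza.
Rule 4 (intervocalic voicing): /t/ is a voiceless stop between vowels /i/ and /i/, so it voices to [d]. /t/ is a voiceless stop between vowels /e/ and /e/, so it voices to [d]. /litivzanletenza/ → lidivzanledenza.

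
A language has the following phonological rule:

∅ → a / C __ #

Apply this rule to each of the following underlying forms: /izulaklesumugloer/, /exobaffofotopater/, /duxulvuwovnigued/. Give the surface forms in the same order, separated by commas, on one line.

/izulaklesumugloer/: the form ends in the consonant /r/, so [a] is inserted word-finally. → [izulaklesumugloera].
/exobaffofotopater/: the form ends in the consonant /r/, so [a] is inserted word-finally. → [exobaffofotopatera].
/duxulvuwovnigued/: the form ends in the consonant /d/, so [a] is inserted word-finally. → [duxulvuwovnigueda].

izulaklesumugloera, exobaffofotopatera, duxulvuwovnigueda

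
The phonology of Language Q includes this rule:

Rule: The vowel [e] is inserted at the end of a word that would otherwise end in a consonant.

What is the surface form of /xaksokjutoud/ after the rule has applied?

the form ends in the consonant /d/, so [e] is inserted word-finally.
Surface form: [xaksokjutoude].

xaksokjutoude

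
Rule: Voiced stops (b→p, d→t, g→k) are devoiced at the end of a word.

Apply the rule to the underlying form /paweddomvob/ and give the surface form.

/b/ is a voiced stop in word-final position, so it devoices to [p].
Surface form: [paweddomvop].

paweddomvop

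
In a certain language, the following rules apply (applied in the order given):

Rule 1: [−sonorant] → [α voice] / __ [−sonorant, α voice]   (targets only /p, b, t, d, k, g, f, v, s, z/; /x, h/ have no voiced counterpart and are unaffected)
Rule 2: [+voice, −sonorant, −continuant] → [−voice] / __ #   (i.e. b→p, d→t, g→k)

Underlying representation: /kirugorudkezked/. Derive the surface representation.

kirugorutkesket

Rule 1 (regressive voicing assimilation): /d/ precedes the voiceless obstruent /k/, so it devoices to [t] by assimilation. /z/ precedes the voiceless obstruent /k/, so it devoices to [s] by assimilation. /kirugorudkezked/ → kirugorutkesked.
Rule 2 (final devoicing): /d/ is a voiced stop in word-final position, so it devoices to [t]. /kirugorutkesked/ → kirugorutkesket.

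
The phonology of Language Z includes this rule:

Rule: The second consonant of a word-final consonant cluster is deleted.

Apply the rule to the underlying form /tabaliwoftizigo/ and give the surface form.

No segment of /tabaliwoftizigo/ meets the structural description of the rule, so the form surfaces unchanged.

tabaliwoftizigo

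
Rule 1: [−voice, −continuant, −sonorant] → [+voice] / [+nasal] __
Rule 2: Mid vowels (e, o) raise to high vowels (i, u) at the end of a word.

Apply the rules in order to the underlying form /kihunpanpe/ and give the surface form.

kihunbanbi

Rule 1 (post-nasal voicing): /p/ is a voiceless stop immediately after the nasal /n/, so it voices to [b]. /p/ is a voiceless stop immediately after the nasal /n/, so it voices to [b]. /kihunpanpe/ → kihunbanbe.
Rule 2 (final vowel raising): /e/ is a mid vowel in word-final position, so it raises to [i]. /kihunbanbe/ → kihunbanbi.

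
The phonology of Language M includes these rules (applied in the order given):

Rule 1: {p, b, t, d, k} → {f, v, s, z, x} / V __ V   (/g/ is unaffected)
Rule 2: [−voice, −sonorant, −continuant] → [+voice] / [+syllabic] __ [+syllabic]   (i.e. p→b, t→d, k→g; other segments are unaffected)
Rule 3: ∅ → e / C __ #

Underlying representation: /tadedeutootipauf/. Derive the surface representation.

Rule 1 (intervocalic spirantization): /d/ is a stop between vowels /a/ and /e/, so it spirantizes to the fricative [z]. /d/ is a stop between vowels /e/ and /e/, so it spirantizes to the fricative [z]. /t/ is a stop between vowels /u/ and /o/, so it spirantizes to the fricative [s]. /t/ is a stop between vowels /o/ and /i/, so it spirantizes to the fricative [s]. /p/ is a stop between vowels /i/ and /a/, so it spirantizes to the fricative [f]. /tadedeutootipauf/ → tazezeusoosifauf.
Rule 2 (intervocalic voicing): no segment meets the environment; /tazezeusoosifauf/ is unchanged.
Rule 3 (final e-epenthesis): the form ends in the consonant /f/, so [e] is inserted word-finally. /tazezeusoosifauf/ → tazezeusoosifaufe.

tazezeusoosifaufe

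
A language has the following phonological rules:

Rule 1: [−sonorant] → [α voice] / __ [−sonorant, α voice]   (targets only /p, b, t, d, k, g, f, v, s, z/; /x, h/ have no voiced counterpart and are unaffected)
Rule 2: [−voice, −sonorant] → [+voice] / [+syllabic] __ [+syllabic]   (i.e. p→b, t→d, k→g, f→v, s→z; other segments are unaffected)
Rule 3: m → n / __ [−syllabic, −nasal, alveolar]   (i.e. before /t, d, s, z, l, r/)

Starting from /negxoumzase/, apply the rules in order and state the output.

Rule 1 (regressive voicing assimilation): /g/ precedes the voiceless obstruent /x/, so it devoices to [k] by assimilation. /negxoumzase/ → nekxoumzase.
Rule 2 (intervocalic voicing): /s/ is a voiceless obstruent between vowels /a/ and /e/, so it voices to [z]. /nekxoumzase/ → nekxoumzaze.
Rule 3 (nasal place assimilation): /m/ precedes the alveolar consonant /z/, so it assimilates in place to [n]. /nekxoumzaze/ → nekxounzaze.

nekxounzaze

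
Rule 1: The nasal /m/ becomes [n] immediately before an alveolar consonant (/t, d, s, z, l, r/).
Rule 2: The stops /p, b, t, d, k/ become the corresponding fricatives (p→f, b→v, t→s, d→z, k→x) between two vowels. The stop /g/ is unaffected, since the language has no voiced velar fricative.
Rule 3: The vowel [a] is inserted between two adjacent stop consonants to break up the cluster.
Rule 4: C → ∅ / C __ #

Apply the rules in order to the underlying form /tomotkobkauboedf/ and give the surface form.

tomotakobakauvoed

Rule 1 (nasal place assimilation): no segment meets the environment; /tomotkobkauboedf/ is unchanged.
Rule 2 (intervocalic spirantization): /b/ is a stop between vowels /u/ and /o/, so it spirantizes to the fricative [v]. /tomotkobkauboedf/ → tomotkobkauvoedf.
Rule 3 (stop-cluster a-epenthesis): /t/ and /k/ form a stop–stop cluster, so [a] is inserted between them. /b/ and /k/ form a stop–stop cluster, so [a] is inserted between them. /tomotkobkauvoedf/ → tomotakobakauvoedf.
Rule 4 (final cluster simplification): /f/ is the second consonant of a word-final cluster /df/, so it deletes. /tomotakobakauvoedf/ → tomotakobakauvoed.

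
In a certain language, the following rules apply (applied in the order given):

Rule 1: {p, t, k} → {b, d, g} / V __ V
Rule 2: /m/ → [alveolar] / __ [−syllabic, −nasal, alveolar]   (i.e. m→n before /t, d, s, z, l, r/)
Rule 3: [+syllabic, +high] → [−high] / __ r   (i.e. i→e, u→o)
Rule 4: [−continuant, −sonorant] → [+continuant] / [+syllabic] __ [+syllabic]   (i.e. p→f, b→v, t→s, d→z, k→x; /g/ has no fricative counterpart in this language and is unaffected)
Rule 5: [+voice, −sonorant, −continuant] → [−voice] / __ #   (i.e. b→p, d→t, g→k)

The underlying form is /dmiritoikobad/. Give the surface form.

Rule 1 (intervocalic voicing): /t/ is a voiceless stop between vowels /i/ and /o/, so it voices to [d]. /k/ is a voiceless stop between vowels /i/ and /o/, so it voices to [g]. /dmiritoikobad/ → dmiridoigobad.
Rule 2 (nasal place assimilation): no segment meets the environment; /dmiridoigobad/ is unchanged.
Rule 3 (pre-rhotic lowering): /i/ is a high vowel immediately before /r/, so it lowers to [e]. /dmiridoigobad/ → dmeridoigobad.
Rule 4 (intervocalic spirantization): /d/ is a stop between vowels /i/ and /o/, so it spirantizes to the fricative [z]. /b/ is a stop between vowels /o/ and /a/, so it spirantizes to the fricative [v]. /dmeridoigobad/ → dmerizoigovad.
Rule 5 (final devoicing): /d/ is a voiced stop in word-final position, so it devoices to [t]. /dmerizoigovad/ → dmerizoigovat.

dmerizoigovat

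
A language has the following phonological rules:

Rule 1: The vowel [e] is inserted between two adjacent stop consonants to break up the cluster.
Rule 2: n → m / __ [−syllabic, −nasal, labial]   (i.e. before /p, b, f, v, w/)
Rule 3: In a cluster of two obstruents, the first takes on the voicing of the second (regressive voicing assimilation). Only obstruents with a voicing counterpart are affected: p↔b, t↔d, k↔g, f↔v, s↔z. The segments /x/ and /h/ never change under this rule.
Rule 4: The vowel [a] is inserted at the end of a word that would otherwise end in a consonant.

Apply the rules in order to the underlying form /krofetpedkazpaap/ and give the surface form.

Rule 1 (stop-cluster e-epenthesis): /t/ and /p/ form a stop–stop cluster, so [e] is inserted between them. /d/ and /k/ form a stop–stop cluster, so [e] is inserted between them. /krofetpedkazpaap/ → krofetepedekazpaap.
Rule 2 (nasal place assimilation): no segment meets the environment; /krofetepedekazpaap/ is unchanged.
Rule 3 (regressive voicing assimilation): /z/ precedes the voiceless obstruent /p/, so it devoices to [s] by assimilation. /krofetepedekazpaap/ → krofetepedekaspaap.
Rule 4 (final a-epenthesis): the form ends in the consonant /p/, so [a] is inserted word-finally. /krofetepedekaspaap/ → krofetepedekaspaapa.

krofetepedekaspaapa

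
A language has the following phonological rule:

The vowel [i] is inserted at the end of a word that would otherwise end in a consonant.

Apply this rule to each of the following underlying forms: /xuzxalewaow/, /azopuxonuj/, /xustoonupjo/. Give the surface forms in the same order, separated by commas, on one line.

xuzxalewaowi, azopuxonuji, xustoonupjo

/xuzxalewaow/: the form ends in the consonant /w/, so [i] is inserted word-finally. → [xuzxalewaowi].
/azopuxonuj/: the form ends in the consonant /j/, so [i] is inserted word-finally. → [azopuxonuji].
/xustoonupjo/: the rule's environment is not met; surfaces unchanged as [xustoonupjo].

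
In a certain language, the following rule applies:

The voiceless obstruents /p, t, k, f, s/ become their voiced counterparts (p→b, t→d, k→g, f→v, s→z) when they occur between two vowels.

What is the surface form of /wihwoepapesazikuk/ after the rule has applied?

wihwoebabezaziguk

Scanning /wihwoepapesazikuk/: /p/ is a voiceless obstruent between vowels /e/ and /a/, so it voices to [b]; /p/ is a voiceless obstruent between vowels /a/ and /e/, so it voices to [b]; /s/ is a voiceless obstruent between vowels /e/ and /a/, so it voices to [z]; /k/ is a voiceless obstruent between vowels /i/ and /u/, so it voices to [g]; /k/ at position 17 is not in the conditioning environment.
Result: [wihwoebabezaziguk].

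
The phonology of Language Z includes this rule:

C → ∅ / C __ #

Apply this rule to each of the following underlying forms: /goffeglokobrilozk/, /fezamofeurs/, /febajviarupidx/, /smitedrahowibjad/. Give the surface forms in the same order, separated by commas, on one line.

/goffeglokobrilozk/: /k/ is the second consonant of a word-final cluster /zk/, so it deletes. → [goffeglokobriloz].
/fezamofeurs/: /s/ is the second consonant of a word-final cluster /rs/, so it deletes. → [fezamofeur].
/febajviarupidx/: /x/ is the second consonant of a word-final cluster /dx/, so it deletes. → [febajviarupid].
/smitedrahowibjad/: the rule's environment is not met; surfaces unchanged as [smitedrahowibjad].

goffeglokobriloz, fezamofeur, febajviarupid, smitedrahowibjad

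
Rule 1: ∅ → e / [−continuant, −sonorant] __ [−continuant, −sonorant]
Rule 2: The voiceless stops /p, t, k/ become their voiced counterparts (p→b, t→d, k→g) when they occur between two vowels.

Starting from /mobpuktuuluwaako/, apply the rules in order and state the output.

mobebugeduuluwaago

Rule 1 (stop-cluster e-epenthesis): /b/ and /p/ form a stop–stop cluster, so [e] is inserted between them. /k/ and /t/ form a stop–stop cluster, so [e] is inserted between them. /mobpuktuuluwaako/ → mobepuketuuluwaako.
Rule 2 (intervocalic voicing): /p/ is a voiceless stop between vowels /e/ and /u/, so it voices to [b]. /k/ is a voiceless stop between vowels /u/ and /e/, so it voices to [g]. /t/ is a voiceless stop between vowels /e/ and /u/, so it voices to [d]. /k/ is a voiceless stop between vowels /a/ and /o/, so it voices to [g]. /mobepuketuuluwaako/ → mobebugeduuluwaago.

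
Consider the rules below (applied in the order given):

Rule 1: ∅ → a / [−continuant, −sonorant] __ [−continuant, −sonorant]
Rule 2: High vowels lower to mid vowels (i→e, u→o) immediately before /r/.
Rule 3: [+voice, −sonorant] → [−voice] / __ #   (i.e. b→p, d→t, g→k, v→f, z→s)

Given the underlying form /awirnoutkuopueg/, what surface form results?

awernoutakuopuek

Rule 1 (stop-cluster a-epenthesis): /t/ and /k/ form a stop–stop cluster, so [a] is inserted between them. /awirnoutkuopueg/ → awirnoutakuopueg.
Rule 2 (pre-rhotic lowering): /i/ is a high vowel immediately before /r/, so it lowers to [e]. /awirnoutakuopueg/ → awernoutakuopueg.
Rule 3 (final devoicing): /g/ is a voiced obstruent in word-final position, so it devoices to [k]. /awernoutakuopueg/ → awernoutakuopuek.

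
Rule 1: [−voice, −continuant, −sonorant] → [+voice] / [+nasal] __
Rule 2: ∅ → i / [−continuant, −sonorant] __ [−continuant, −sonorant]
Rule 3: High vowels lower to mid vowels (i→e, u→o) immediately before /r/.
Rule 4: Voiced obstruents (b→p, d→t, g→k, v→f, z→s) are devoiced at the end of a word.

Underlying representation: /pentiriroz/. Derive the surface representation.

Rule 1 (post-nasal voicing): /t/ is a voiceless stop immediately after the nasal /n/, so it voices to [d]. /pentiriroz/ → pendiriroz.
Rule 2 (stop-cluster i-epenthesis): no segment meets the environment; /pendiriroz/ is unchanged.
Rule 3 (pre-rhotic lowering): /i/ is a high vowel immediately before /r/, so it lowers to [e]. /i/ is a high vowel immediately before /r/, so it lowers to [e]. /pendiriroz/ → pendereroz.
Rule 4 (final devoicing): /z/ is a voiced obstruent in word-final position, so it devoices to [s]. /pendereroz/ → pendereros.

pendereros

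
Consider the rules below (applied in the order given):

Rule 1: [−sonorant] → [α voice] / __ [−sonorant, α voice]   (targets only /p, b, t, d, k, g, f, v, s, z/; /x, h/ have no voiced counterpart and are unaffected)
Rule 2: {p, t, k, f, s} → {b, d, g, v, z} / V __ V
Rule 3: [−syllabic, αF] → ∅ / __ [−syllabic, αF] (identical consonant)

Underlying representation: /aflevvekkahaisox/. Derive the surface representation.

Rule 1 (regressive voicing assimilation): no segment meets the environment; /aflevvekkahaisox/ is unchanged.
Rule 2 (intervocalic voicing): /s/ is a voiceless obstruent between vowels /i/ and /o/, so it voices to [z]. /aflevvekkahaisox/ → aflevvekkahaizox.
Rule 3 (degemination): /vv/ is a geminate; the first /v/ deletes. /kk/ is a geminate; the first /k/ deletes. /aflevvekkahaizox/ → aflevekahaizox.

aflevekahaizox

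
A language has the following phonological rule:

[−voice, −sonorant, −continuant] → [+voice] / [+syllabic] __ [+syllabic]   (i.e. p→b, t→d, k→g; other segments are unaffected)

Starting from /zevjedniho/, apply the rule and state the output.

zevjedniho

No segment of /zevjedniho/ meets the structural description of the rule, so the form surfaces unchanged.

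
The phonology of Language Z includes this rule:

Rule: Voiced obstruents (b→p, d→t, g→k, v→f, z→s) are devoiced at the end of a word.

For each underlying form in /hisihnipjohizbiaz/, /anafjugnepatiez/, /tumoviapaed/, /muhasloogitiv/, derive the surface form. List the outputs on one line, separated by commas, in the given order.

hisihnipjohizbias, anafjugnepaties, tumoviapaet, muhasloogitif

/hisihnipjohizbiaz/: /z/ is a voiced obstruent in word-final position, so it devoices to [s]. → [hisihnipjohizbias].
/anafjugnepatiez/: /z/ is a voiced obstruent in word-final position, so it devoices to [s]. → [anafjugnepaties].
/tumoviapaed/: /d/ is a voiced obstruent in word-final position, so it devoices to [t]. → [tumoviapaet].
/muhasloogitiv/: /v/ is a voiced obstruent in word-final position, so it devoices to [f]. → [muhasloogitif].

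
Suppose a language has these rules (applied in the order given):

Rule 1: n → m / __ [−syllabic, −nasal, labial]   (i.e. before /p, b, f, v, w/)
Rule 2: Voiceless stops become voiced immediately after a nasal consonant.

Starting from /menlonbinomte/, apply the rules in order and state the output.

Rule 1 (nasal place assimilation): /n/ precedes the labial consonant /b/, so it assimilates in place to [m]. /menlonbinomte/ → menlombinomte.
Rule 2 (post-nasal voicing): /t/ is a voiceless stop immediately after the nasal /m/, so it voices to [d]. /menlombinomte/ → menlombinomde.

menlombinomde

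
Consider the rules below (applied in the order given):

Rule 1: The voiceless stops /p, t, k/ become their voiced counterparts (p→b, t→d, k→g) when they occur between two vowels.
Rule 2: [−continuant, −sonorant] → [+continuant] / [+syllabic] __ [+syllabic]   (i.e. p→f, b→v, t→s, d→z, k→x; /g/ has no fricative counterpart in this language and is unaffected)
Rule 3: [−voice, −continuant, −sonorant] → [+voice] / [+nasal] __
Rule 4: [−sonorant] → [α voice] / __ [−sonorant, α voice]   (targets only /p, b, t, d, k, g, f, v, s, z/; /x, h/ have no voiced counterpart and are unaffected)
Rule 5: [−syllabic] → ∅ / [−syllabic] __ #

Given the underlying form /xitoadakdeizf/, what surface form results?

xizoazagdeis

Rule 1 (intervocalic voicing): /t/ is a voiceless stop between vowels /i/ and /o/, so it voices to [d]. /xitoadakdeizf/ → xidoadakdeizf.
Rule 2 (intervocalic spirantization): /d/ is a stop between vowels /i/ and /o/, so it spirantizes to the fricative [z]. /d/ is a stop between vowels /a/ and /a/, so it spirantizes to the fricative [z]. /xidoadakdeizf/ → xizoazakdeizf.
Rule 3 (post-nasal voicing): no segment meets the environment; /xizoazakdeizf/ is unchanged.
Rule 4 (regressive voicing assimilation): /k/ precedes the voiced obstruent /d/, so it voices to [g] by assimilation. /z/ precedes the voiceless obstruent /f/, so it devoices to [s] by assimilation. /xizoazakdeizf/ → xizoazagdeisf.
Rule 5 (final cluster simplification): /f/ is the second consonant of a word-final cluster /sf/, so it deletes. /xizoazagdeisf/ → xizoazagdeis.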